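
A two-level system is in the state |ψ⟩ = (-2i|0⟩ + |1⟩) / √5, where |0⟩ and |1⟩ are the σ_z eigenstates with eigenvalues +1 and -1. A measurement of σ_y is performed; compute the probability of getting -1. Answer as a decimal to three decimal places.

0.100

|-y⟩ = (|0⟩ - i|1⟩)/√2, so ⟨-y|ψ⟩ = (-i) / (√2·√5).
P = |-i|² / 10 = 1/10.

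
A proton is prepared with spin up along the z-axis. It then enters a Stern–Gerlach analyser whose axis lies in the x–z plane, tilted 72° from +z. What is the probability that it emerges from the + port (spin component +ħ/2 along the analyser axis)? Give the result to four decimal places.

For spin-½, the probability of finding spin-up along an axis at angle θ to the initial spin direction is cos²(θ/2); spin-down is sin²(θ/2).
θ = 72°, so P = cos²(36°) ≈ 0.6545.

0.6545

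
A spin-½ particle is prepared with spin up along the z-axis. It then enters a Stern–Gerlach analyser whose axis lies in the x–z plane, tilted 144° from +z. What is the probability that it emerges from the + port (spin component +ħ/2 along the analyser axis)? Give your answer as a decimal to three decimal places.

For spin-½, the probability of finding spin-up along an axis at angle θ to the initial spin direction is cos²(θ/2); spin-down is sin²(θ/2).
θ = 144°, so P = cos²(72°) ≈ 0.095.

0.095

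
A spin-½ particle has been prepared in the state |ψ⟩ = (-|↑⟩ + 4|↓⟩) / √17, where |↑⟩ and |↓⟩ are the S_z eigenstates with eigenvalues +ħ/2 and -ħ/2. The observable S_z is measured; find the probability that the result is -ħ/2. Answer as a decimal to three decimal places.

The -ħ/2 outcome corresponds to |↓⟩. Its amplitude in |ψ⟩ is 4/√17.
P = |4|² / 17 = 16/17.

0.941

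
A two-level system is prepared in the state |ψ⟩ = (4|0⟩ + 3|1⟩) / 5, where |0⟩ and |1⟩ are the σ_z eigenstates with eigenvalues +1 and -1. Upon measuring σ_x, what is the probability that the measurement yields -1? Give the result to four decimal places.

0.0200

|-x⟩ = (|0⟩ - |1⟩)/√2, so ⟨-x|ψ⟩ = (1) / (√2·5).
P = |1|² / 50 = 1/50.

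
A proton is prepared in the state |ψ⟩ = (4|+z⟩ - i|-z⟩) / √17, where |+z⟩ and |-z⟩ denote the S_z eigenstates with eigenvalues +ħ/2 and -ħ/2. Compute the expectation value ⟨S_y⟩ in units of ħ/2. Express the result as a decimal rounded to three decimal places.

⟨σ_y⟩ = 2 Im(a* b)/(|a|²+|b|²) with a = 4, b = -i.
a* b = -4i, so ⟨σ_y⟩ = -8/17.
⟨S_y⟩ = (ħ/2)·⟨σ_y⟩.

-0.471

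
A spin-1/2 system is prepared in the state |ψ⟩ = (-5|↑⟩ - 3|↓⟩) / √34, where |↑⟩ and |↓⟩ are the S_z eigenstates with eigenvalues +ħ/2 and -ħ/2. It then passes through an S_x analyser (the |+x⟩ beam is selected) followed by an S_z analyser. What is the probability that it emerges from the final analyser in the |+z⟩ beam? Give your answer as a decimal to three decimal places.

First analyser (S_x): P(|+x⟩) = |⟨+x|ψ⟩|² = 64/68.
After stage 1 the state is |+x⟩; P(|+z⟩) = |⟨+z|+x⟩|² = 1/2.
Joint probability = 64/68 × 1/2 = 0.471.

0.471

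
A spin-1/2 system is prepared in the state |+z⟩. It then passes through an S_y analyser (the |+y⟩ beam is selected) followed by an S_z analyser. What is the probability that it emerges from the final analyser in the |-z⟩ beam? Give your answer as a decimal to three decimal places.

First analyser (S_y): from |+z⟩, P(|+y⟩) = 1/2.
After stage 1 the state is |+y⟩; P(|-z⟩) = |⟨-z|+y⟩|² = 1/2.
Joint probability = 1/2 × 1/2 = 0.250.

0.250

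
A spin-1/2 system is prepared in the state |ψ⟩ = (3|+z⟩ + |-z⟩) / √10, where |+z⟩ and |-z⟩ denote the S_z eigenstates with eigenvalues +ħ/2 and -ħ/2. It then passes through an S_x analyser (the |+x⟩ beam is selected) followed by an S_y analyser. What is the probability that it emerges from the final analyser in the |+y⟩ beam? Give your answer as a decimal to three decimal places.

0.400

First analyser (S_x): P(|+x⟩) = |⟨+x|ψ⟩|² = 16/20.
After stage 1 the state is |+x⟩; P(|+y⟩) = |⟨+y|+x⟩|² = 1/2.
Joint probability = 16/20 × 1/2 = 0.400.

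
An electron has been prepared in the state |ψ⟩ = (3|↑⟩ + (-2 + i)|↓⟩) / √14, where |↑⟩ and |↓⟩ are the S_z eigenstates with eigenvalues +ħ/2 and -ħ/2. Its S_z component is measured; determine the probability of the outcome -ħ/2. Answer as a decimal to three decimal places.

0.357

The -ħ/2 outcome corresponds to |↓⟩. Its amplitude in |ψ⟩ is (-2 + i)/√14.
P = |-2 + i|² / 14 = 5/14.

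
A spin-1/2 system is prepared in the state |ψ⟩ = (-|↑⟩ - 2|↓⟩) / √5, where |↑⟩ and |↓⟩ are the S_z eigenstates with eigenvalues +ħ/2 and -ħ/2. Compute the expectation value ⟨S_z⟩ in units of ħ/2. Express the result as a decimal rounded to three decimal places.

⟨σ_z⟩ = |a|² - |b|² divided by |a|²+|b|², with a, b the |↑⟩, |↓⟩ amplitudes.
= (1 - 4)/5 = -3/5.
⟨S_z⟩ = (ħ/2)·⟨σ_z⟩.

-0.600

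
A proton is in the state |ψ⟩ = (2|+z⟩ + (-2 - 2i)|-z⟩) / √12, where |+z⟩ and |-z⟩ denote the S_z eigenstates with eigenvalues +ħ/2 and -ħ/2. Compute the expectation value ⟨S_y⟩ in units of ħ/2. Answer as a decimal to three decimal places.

-0.667

⟨σ_y⟩ = 2 Im(a* b)/(|a|²+|b|²) with a = 2, b = (-2 - 2i).
a* b = (-4 - 4i), so ⟨σ_y⟩ = -8/12.
⟨S_y⟩ = (ħ/2)·⟨σ_y⟩.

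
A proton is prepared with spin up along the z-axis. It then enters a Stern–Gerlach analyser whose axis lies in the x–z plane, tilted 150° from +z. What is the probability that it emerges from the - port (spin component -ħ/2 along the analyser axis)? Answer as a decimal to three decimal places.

For spin-½, the probability of finding spin-up along an axis at angle θ to the initial spin direction is cos²(θ/2); spin-down is sin²(θ/2).
θ = 150°, so P = sin²(75°) ≈ 0.933.

0.933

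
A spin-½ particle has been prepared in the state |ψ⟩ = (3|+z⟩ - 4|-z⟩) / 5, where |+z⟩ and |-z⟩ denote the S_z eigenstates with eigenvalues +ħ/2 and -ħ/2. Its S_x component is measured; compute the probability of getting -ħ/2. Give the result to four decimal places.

|-x⟩ = (|+z⟩ - |-z⟩)/√2, so ⟨-x|ψ⟩ = (7) / (√2·5).
P = |7|² / 50 = 49/50.

0.9800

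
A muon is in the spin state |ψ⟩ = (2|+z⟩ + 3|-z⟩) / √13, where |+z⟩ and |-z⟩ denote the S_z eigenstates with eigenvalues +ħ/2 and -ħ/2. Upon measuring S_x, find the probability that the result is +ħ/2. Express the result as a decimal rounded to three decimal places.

|+x⟩ = (|+z⟩ + |-z⟩)/√2, so ⟨+x|ψ⟩ = (5) / (√2·√13).
P = |5|² / 26 = 25/26.

0.962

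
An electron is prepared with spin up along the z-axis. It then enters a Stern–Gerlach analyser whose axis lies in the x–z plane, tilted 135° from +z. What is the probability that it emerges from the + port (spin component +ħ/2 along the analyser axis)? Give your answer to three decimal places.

For spin-½, the probability of finding spin-up along an axis at angle θ to the initial spin direction is cos²(θ/2); spin-down is sin²(θ/2).
θ = 135°, so P = cos²(67.5°) ≈ 0.146.

0.146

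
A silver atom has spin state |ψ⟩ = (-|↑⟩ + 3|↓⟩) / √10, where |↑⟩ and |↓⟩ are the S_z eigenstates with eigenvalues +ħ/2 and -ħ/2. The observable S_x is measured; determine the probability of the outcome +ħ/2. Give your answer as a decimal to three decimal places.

|+x⟩ = (|↑⟩ + |↓⟩)/√2, so ⟨+x|ψ⟩ = (2) / (√2·√10).
P = |2|² / 20 = 4/20.

0.200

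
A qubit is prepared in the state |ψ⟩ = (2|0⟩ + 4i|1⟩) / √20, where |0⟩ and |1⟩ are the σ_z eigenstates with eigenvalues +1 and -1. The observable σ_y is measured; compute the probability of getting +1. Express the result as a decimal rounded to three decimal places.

|+y⟩ = (|0⟩ + i|1⟩)/√2, so ⟨+y|ψ⟩ = (6) / (√2·√20).
P = |6|² / 40 = 36/40.

0.900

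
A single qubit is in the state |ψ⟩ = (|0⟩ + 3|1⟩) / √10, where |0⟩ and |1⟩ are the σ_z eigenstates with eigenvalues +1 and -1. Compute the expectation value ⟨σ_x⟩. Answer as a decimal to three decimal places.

⟨σ_x⟩ = 2 Re(a* b)/(|a|²+|b|²) with a = 1, b = 3.
a* b = 3, so ⟨σ_x⟩ = 6/10.

0.600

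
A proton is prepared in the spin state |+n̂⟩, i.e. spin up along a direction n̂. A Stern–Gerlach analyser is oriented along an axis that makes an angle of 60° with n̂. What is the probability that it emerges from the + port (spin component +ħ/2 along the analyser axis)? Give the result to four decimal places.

0.7500

For spin-½, the probability of finding spin-up along an axis at angle θ to the initial spin direction is cos²(θ/2); spin-down is sin²(θ/2).
θ = 60°, so P = cos²(30°) ≈ 0.7500.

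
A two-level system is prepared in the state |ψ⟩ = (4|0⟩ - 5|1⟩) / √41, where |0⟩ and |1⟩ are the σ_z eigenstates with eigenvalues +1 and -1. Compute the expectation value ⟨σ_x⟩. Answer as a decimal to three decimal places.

-0.976

⟨σ_x⟩ = 2 Re(a* b)/(|a|²+|b|²) with a = 4, b = -5.
a* b = -20, so ⟨σ_x⟩ = -40/41.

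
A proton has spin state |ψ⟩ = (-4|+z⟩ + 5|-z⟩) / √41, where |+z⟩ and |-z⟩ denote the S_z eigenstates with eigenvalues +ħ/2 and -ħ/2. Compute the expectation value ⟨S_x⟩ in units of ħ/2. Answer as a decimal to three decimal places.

⟨σ_x⟩ = 2 Re(a* b)/(|a|²+|b|²) with a = -4, b = 5.
a* b = -20, so ⟨σ_x⟩ = -40/41.
⟨S_x⟩ = (ħ/2)·⟨σ_x⟩.

-0.976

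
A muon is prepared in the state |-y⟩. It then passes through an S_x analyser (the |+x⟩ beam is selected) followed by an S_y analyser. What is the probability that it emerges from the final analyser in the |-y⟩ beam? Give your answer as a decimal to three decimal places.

First analyser (S_x): from |-y⟩, P(|+x⟩) = 1/2.
After stage 1 the state is |+x⟩; P(|-y⟩) = |⟨-y|+x⟩|² = 1/2.
Joint probability = 1/2 × 1/2 = 0.250.

0.250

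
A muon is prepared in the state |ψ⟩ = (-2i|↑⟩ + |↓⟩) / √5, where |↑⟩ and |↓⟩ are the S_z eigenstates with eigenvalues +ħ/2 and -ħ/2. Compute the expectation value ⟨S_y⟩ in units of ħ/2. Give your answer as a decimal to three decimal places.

0.800

⟨σ_y⟩ = 2 Im(a* b)/(|a|²+|b|²) with a = -2i, b = 1.
a* b = 2i, so ⟨σ_y⟩ = 4/5.
⟨S_y⟩ = (ħ/2)·⟨σ_y⟩.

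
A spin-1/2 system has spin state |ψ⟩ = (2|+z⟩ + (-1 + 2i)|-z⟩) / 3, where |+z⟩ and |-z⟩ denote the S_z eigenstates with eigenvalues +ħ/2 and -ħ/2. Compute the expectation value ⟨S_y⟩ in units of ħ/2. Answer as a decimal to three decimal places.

⟨σ_y⟩ = 2 Im(a* b)/(|a|²+|b|²) with a = 2, b = (-1 + 2i).
a* b = (-2 + 4i), so ⟨σ_y⟩ = 8/9.
⟨S_y⟩ = (ħ/2)·⟨σ_y⟩.

0.889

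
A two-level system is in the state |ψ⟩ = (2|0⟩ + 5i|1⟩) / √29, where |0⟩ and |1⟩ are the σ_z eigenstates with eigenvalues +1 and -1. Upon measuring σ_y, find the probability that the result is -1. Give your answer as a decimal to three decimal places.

|-y⟩ = (|0⟩ - i|1⟩)/√2, so ⟨-y|ψ⟩ = (-3) / (√2·√29).
P = |-3|² / 58 = 9/58.

0.155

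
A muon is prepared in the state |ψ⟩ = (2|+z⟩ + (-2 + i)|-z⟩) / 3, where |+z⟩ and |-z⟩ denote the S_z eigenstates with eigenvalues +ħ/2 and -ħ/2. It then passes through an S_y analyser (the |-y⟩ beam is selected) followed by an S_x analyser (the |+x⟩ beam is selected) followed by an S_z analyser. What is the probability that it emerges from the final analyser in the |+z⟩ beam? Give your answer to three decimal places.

First analyser (S_y): P(|-y⟩) = |⟨-y|ψ⟩|² = 5/18.
After stage 1 the state is |-y⟩; P(|+x⟩) = |⟨+x|-y⟩|² = 1/2.
After stage 2 the state is |+x⟩; P(|+z⟩) = |⟨+z|+x⟩|² = 1/2.
Joint probability = 5/18 × 1/2 × 1/2 = 0.069.

0.069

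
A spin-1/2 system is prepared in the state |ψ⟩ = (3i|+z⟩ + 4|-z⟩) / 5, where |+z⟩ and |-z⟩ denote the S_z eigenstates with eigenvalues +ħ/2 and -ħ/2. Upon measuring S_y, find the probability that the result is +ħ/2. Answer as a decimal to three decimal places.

0.020

|+y⟩ = (|+z⟩ + i|-z⟩)/√2, so ⟨+y|ψ⟩ = (-i) / (√2·5).
P = |-i|² / 50 = 1/50.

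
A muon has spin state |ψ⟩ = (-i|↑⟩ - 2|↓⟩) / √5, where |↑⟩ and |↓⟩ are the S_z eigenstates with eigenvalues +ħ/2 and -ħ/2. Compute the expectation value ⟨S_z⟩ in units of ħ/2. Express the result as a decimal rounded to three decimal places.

-0.600

⟨σ_z⟩ = |a|² - |b|² divided by |a|²+|b|², with a, b the |↑⟩, |↓⟩ amplitudes.
= (1 - 4)/5 = -3/5.
⟨S_z⟩ = (ħ/2)·⟨σ_z⟩.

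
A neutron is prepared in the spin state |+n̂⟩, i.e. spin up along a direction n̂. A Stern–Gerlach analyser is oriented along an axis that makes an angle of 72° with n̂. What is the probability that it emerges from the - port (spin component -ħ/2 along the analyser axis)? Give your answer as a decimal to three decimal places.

For spin-½, the probability of finding spin-up along an axis at angle θ to the initial spin direction is cos²(θ/2); spin-down is sin²(θ/2).
θ = 72°, so P = sin²(36°) ≈ 0.345.

0.345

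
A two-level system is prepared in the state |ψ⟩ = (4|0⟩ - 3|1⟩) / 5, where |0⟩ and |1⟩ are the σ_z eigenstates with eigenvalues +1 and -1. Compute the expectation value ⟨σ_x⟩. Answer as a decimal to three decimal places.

⟨σ_x⟩ = 2 Re(a* b)/(|a|²+|b|²) with a = 4, b = -3.
a* b = -12, so ⟨σ_x⟩ = -24/25.

-0.960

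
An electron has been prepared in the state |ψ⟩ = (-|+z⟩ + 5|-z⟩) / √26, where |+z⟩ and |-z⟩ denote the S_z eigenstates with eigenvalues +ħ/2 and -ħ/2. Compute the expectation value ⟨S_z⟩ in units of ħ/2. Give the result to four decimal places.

-0.9231

⟨σ_z⟩ = |a|² - |b|² divided by |a|²+|b|², with a, b the |+z⟩, |-z⟩ amplitudes.
= (1 - 25)/26 = -24/26.
⟨S_z⟩ = (ħ/2)·⟨σ_z⟩.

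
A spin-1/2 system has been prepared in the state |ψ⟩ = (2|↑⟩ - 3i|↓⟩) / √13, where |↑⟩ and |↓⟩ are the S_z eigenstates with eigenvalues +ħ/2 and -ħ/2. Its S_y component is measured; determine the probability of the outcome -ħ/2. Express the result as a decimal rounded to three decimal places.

0.962

|-y⟩ = (|↑⟩ - i|↓⟩)/√2, so ⟨-y|ψ⟩ = (5) / (√2·√13).
P = |5|² / 26 = 25/26.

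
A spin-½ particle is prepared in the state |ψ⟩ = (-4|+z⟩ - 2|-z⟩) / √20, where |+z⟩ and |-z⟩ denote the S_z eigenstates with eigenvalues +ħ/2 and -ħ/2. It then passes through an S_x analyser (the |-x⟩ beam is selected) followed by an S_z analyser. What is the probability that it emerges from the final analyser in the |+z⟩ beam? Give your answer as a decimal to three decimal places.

First analyser (S_x): P(|-x⟩) = |⟨-x|ψ⟩|² = 4/40.
After stage 1 the state is |-x⟩; P(|+z⟩) = |⟨+z|-x⟩|² = 1/2.
Joint probability = 4/40 × 1/2 = 0.050.

0.050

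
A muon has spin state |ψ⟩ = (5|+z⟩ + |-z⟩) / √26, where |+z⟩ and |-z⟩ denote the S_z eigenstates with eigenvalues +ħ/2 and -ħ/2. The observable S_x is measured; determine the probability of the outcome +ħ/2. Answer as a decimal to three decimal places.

|+x⟩ = (|+z⟩ + |-z⟩)/√2, so ⟨+x|ψ⟩ = (6) / (√2·√26).
P = |6|² / 52 = 36/52.

0.692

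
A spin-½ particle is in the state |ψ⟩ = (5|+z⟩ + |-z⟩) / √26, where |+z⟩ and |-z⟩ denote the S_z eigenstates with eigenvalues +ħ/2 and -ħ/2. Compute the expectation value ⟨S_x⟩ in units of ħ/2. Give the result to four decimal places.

⟨σ_x⟩ = 2 Re(a* b)/(|a|²+|b|²) with a = 5, b = 1.
a* b = 5, so ⟨σ_x⟩ = 10/26.
⟨S_x⟩ = (ħ/2)·⟨σ_x⟩.

0.3846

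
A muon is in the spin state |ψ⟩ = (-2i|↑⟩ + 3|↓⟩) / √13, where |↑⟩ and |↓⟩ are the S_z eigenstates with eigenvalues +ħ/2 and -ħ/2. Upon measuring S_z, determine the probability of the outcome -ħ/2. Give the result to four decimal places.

The -ħ/2 outcome corresponds to |↓⟩. Its amplitude in |ψ⟩ is 3/√13.
P = |3|² / 13 = 9/13.

0.6923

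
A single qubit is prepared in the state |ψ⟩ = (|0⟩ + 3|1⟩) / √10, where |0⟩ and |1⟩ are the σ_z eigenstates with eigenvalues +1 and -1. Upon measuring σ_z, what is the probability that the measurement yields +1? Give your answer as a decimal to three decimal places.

The +1 outcome corresponds to |0⟩. Its amplitude in |ψ⟩ is 1/√10.
P = |1|² / 10 = 1/10.

0.100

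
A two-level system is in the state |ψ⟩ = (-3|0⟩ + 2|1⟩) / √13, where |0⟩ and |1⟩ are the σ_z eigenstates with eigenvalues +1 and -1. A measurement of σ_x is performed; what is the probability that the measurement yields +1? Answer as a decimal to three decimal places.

0.038

|+x⟩ = (|0⟩ + |1⟩)/√2, so ⟨+x|ψ⟩ = (-1) / (√2·√13).
P = |-1|² / 26 = 1/26.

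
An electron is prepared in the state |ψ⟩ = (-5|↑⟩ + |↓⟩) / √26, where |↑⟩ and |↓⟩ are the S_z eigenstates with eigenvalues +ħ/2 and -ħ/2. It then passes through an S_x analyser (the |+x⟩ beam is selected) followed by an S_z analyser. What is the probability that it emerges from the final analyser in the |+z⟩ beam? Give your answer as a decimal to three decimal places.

0.154

First analyser (S_x): P(|+x⟩) = |⟨+x|ψ⟩|² = 16/52.
After stage 1 the state is |+x⟩; P(|+z⟩) = |⟨+z|+x⟩|² = 1/2.
Joint probability = 16/52 × 1/2 = 0.154.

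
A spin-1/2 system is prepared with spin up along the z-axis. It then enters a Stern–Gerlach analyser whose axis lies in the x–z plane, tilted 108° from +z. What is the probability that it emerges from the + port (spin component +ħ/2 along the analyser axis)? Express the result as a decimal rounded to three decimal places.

0.345

For spin-½, the probability of finding spin-up along an axis at angle θ to the initial spin direction is cos²(θ/2); spin-down is sin²(θ/2).
θ = 108°, so P = cos²(54°) ≈ 0.345.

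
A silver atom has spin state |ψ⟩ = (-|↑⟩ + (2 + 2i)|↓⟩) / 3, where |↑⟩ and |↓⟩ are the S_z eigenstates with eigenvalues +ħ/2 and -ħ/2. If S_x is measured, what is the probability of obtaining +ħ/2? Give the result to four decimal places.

0.2778

|+x⟩ = (|↑⟩ + |↓⟩)/√2, so ⟨+x|ψ⟩ = (1 + 2i) / (√2·3).
P = |1 + 2i|² / 18 = 5/18.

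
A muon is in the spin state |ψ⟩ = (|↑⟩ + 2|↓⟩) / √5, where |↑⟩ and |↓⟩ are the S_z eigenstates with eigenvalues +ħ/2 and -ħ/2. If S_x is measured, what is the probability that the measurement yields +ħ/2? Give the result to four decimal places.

|+x⟩ = (|↑⟩ + |↓⟩)/√2, so ⟨+x|ψ⟩ = (3) / (√2·√5).
P = |3|² / 10 = 9/10.

0.9000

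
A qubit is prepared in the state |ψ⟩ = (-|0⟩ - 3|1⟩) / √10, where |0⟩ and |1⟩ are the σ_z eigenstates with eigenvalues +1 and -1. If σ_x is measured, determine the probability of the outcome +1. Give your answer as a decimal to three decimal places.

0.800

|+x⟩ = (|0⟩ + |1⟩)/√2, so ⟨+x|ψ⟩ = (-4) / (√2·√10).
P = |-4|² / 20 = 16/20.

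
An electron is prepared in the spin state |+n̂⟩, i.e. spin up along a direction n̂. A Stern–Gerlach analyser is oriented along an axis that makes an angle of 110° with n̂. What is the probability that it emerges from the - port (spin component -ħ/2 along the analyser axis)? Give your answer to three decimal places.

0.671

For spin-½, the probability of finding spin-up along an axis at angle θ to the initial spin direction is cos²(θ/2); spin-down is sin²(θ/2).
θ = 110°, so P = sin²(55°) ≈ 0.671.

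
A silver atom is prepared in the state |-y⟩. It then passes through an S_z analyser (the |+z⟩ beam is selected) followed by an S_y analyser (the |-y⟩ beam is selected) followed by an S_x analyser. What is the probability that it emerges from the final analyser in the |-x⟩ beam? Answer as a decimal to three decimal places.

0.125

First analyser (S_z): from |-y⟩, P(|+z⟩) = 1/2.
After stage 1 the state is |+z⟩; P(|-y⟩) = |⟨-y|+z⟩|² = 1/2.
After stage 2 the state is |-y⟩; P(|-x⟩) = |⟨-x|-y⟩|² = 1/2.
Joint probability = 1/2 × 1/2 × 1/2 = 0.125.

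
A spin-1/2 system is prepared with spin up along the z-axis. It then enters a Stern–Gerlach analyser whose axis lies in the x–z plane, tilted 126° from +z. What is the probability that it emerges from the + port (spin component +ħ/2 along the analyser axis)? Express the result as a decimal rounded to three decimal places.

For spin-½, the probability of finding spin-up along an axis at angle θ to the initial spin direction is cos²(θ/2); spin-down is sin²(θ/2).
θ = 126°, so P = cos²(63°) ≈ 0.206.

0.206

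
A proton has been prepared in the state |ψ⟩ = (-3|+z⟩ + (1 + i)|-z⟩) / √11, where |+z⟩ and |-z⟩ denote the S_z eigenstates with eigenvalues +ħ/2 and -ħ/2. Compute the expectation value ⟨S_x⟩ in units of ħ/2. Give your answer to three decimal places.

-0.545

⟨σ_x⟩ = 2 Re(a* b)/(|a|²+|b|²) with a = -3, b = (1 + i).
a* b = (-3 - 3i), so ⟨σ_x⟩ = -6/11.
⟨S_x⟩ = (ħ/2)·⟨σ_x⟩.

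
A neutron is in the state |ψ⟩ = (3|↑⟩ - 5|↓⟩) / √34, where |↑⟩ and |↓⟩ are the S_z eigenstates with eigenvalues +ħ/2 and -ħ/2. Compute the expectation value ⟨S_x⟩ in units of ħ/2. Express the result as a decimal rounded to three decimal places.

-0.882

⟨σ_x⟩ = 2 Re(a* b)/(|a|²+|b|²) with a = 3, b = -5.
a* b = -15, so ⟨σ_x⟩ = -30/34.
⟨S_x⟩ = (ħ/2)·⟨σ_x⟩.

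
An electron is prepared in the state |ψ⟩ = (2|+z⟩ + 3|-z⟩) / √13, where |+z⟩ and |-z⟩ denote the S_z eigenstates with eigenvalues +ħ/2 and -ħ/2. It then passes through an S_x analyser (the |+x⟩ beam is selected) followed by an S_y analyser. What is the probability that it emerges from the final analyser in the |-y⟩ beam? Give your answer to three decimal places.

0.481

First analyser (S_x): P(|+x⟩) = |⟨+x|ψ⟩|² = 25/26.
After stage 1 the state is |+x⟩; P(|-y⟩) = |⟨-y|+x⟩|² = 1/2.
Joint probability = 25/26 × 1/2 = 0.481.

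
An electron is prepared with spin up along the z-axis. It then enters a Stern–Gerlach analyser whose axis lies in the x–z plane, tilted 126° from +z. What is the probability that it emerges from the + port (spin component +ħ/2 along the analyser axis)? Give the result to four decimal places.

0.2061

For spin-½, the probability of finding spin-up along an axis at angle θ to the initial spin direction is cos²(θ/2); spin-down is sin²(θ/2).
θ = 126°, so P = cos²(63°) ≈ 0.2061.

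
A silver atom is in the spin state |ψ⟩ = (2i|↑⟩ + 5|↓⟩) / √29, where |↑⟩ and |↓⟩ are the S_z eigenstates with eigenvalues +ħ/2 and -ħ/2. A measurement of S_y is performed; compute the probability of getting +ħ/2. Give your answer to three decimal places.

0.155

|+y⟩ = (|↑⟩ + i|↓⟩)/√2, so ⟨+y|ψ⟩ = (-3i) / (√2·√29).
P = |-3i|² / 58 = 9/58.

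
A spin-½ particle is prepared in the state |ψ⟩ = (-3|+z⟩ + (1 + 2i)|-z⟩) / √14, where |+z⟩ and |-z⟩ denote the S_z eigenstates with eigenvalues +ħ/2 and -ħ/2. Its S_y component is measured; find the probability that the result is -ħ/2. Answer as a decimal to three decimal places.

0.929

|-y⟩ = (|+z⟩ - i|-z⟩)/√2, so ⟨-y|ψ⟩ = (-5 + i) / (√2·√14).
P = |-5 + i|² / 28 = 26/28.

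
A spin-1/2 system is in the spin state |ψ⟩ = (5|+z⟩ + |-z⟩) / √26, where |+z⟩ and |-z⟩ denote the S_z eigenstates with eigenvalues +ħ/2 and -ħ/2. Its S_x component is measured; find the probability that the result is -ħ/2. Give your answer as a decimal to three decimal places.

|-x⟩ = (|+z⟩ - |-z⟩)/√2, so ⟨-x|ψ⟩ = (4) / (√2·√26).
P = |4|² / 52 = 16/52.

0.308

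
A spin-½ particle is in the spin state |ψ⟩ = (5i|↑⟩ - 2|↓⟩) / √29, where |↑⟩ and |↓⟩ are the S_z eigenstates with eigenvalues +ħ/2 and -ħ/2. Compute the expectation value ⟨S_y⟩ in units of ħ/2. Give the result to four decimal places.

⟨σ_y⟩ = 2 Im(a* b)/(|a|²+|b|²) with a = 5i, b = -2.
a* b = 10i, so ⟨σ_y⟩ = 20/29.
⟨S_y⟩ = (ħ/2)·⟨σ_y⟩.

0.6897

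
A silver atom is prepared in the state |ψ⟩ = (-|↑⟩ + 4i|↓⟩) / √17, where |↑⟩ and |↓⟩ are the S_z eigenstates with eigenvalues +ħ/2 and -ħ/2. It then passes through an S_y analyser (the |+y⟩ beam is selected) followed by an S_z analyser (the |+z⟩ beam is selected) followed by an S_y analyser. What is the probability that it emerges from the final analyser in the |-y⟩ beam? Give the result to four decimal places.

First analyser (S_y): P(|+y⟩) = |⟨+y|ψ⟩|² = 9/34.
After stage 1 the state is |+y⟩; P(|+z⟩) = |⟨+z|+y⟩|² = 1/2.
After stage 2 the state is |+z⟩; P(|-y⟩) = |⟨-y|+z⟩|² = 1/2.
Joint probability = 9/34 × 1/2 × 1/2 = 0.0662.

0.0662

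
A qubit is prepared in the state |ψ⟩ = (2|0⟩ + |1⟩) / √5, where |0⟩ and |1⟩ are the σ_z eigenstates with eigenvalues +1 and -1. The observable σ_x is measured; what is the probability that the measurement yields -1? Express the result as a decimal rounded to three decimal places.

0.100

|-x⟩ = (|0⟩ - |1⟩)/√2, so ⟨-x|ψ⟩ = (1) / (√2·√5).
P = |1|² / 10 = 1/10.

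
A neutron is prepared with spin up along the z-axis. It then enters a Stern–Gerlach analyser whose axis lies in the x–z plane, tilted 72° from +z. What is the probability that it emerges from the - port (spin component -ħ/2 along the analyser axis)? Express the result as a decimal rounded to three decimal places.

For spin-½, the probability of finding spin-up along an axis at angle θ to the initial spin direction is cos²(θ/2); spin-down is sin²(θ/2).
θ = 72°, so P = sin²(36°) ≈ 0.345.

0.345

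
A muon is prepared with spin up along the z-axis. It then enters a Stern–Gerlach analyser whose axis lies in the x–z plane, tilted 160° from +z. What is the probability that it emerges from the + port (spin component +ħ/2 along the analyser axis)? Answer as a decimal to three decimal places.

0.030

For spin-½, the probability of finding spin-up along an axis at angle θ to the initial spin direction is cos²(θ/2); spin-down is sin²(θ/2).
θ = 160°, so P = cos²(80°) ≈ 0.030.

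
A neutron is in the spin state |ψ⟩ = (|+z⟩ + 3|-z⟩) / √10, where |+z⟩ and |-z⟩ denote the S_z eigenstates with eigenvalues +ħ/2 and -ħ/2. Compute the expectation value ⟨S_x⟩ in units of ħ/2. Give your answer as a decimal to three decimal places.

0.600

⟨σ_x⟩ = 2 Re(a* b)/(|a|²+|b|²) with a = 1, b = 3.
a* b = 3, so ⟨σ_x⟩ = 6/10.
⟨S_x⟩ = (ħ/2)·⟨σ_x⟩.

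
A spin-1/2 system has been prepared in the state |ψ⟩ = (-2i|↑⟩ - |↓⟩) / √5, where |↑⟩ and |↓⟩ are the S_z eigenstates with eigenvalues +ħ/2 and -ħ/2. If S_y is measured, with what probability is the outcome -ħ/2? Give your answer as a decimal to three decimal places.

|-y⟩ = (|↑⟩ - i|↓⟩)/√2, so ⟨-y|ψ⟩ = (-3i) / (√2·√5).
P = |-3i|² / 10 = 9/10.

0.900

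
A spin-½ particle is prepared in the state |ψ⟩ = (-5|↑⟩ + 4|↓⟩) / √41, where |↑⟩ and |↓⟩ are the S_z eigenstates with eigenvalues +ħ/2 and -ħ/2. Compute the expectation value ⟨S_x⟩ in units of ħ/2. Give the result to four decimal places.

⟨σ_x⟩ = 2 Re(a* b)/(|a|²+|b|²) with a = -5, b = 4.
a* b = -20, so ⟨σ_x⟩ = -40/41.
⟨S_x⟩ = (ħ/2)·⟨σ_x⟩.

-0.9756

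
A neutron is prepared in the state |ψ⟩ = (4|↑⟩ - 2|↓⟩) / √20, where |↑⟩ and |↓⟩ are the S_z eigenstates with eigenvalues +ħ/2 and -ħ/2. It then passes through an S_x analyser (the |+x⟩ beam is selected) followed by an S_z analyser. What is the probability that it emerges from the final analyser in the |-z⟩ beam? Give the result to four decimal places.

First analyser (S_x): P(|+x⟩) = |⟨+x|ψ⟩|² = 4/40.
After stage 1 the state is |+x⟩; P(|-z⟩) = |⟨-z|+x⟩|² = 1/2.
Joint probability = 4/40 × 1/2 = 0.0500.

0.0500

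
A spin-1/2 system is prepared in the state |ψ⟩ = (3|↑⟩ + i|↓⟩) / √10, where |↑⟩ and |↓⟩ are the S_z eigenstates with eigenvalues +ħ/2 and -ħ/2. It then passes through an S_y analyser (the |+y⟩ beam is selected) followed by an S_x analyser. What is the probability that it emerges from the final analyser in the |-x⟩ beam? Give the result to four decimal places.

First analyser (S_y): P(|+y⟩) = |⟨+y|ψ⟩|² = 16/20.
After stage 1 the state is |+y⟩; P(|-x⟩) = |⟨-x|+y⟩|² = 1/2.
Joint probability = 16/20 × 1/2 = 0.4000.

0.4000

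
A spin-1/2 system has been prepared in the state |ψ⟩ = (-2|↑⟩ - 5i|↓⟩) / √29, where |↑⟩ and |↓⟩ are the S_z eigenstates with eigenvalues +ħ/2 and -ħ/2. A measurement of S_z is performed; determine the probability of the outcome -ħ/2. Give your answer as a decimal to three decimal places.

0.862

The -ħ/2 outcome corresponds to |↓⟩. Its amplitude in |ψ⟩ is -5i/√29.
P = |-5i|² / 29 = 25/29.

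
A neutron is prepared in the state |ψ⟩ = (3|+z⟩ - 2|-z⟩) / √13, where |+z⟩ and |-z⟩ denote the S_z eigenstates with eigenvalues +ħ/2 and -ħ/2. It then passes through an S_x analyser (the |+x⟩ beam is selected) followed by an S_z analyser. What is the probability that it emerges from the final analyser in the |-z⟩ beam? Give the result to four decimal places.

0.0192

First analyser (S_x): P(|+x⟩) = |⟨+x|ψ⟩|² = 1/26.
After stage 1 the state is |+x⟩; P(|-z⟩) = |⟨-z|+x⟩|² = 1/2.
Joint probability = 1/26 × 1/2 = 0.0192.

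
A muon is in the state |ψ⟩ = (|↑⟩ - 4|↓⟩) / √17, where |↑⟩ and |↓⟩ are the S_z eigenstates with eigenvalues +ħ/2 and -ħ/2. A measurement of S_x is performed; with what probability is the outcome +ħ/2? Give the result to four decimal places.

|+x⟩ = (|↑⟩ + |↓⟩)/√2, so ⟨+x|ψ⟩ = (-3) / (√2·√17).
P = |-3|² / 34 = 9/34.

0.2647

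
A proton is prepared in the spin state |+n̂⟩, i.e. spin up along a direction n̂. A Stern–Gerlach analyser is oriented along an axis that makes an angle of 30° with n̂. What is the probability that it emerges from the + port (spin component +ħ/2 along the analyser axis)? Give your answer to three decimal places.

For spin-½, the probability of finding spin-up along an axis at angle θ to the initial spin direction is cos²(θ/2); spin-down is sin²(θ/2).
θ = 30°, so P = cos²(15°) ≈ 0.933.

0.933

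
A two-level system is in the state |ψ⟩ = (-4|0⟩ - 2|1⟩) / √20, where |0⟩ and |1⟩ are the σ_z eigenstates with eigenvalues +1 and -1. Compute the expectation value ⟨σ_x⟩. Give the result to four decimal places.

⟨σ_x⟩ = 2 Re(a* b)/(|a|²+|b|²) with a = -4, b = -2.
a* b = 8, so ⟨σ_x⟩ = 16/20.

0.8000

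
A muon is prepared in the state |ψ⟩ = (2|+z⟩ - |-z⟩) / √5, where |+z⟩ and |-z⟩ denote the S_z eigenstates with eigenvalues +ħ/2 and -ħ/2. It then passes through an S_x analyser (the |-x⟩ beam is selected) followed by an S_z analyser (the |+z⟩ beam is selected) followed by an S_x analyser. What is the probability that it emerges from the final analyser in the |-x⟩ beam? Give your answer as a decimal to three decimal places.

First analyser (S_x): P(|-x⟩) = |⟨-x|ψ⟩|² = 9/10.
After stage 1 the state is |-x⟩; P(|+z⟩) = |⟨+z|-x⟩|² = 1/2.
After stage 2 the state is |+z⟩; P(|-x⟩) = |⟨-x|+z⟩|² = 1/2.
Joint probability = 9/10 × 1/2 × 1/2 = 0.225.

0.225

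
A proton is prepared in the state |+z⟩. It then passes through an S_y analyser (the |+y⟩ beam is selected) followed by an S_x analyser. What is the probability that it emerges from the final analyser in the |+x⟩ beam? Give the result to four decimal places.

First analyser (S_y): from |+z⟩, P(|+y⟩) = 1/2.
After stage 1 the state is |+y⟩; P(|+x⟩) = |⟨+x|+y⟩|² = 1/2.
Joint probability = 1/2 × 1/2 = 0.2500.

0.2500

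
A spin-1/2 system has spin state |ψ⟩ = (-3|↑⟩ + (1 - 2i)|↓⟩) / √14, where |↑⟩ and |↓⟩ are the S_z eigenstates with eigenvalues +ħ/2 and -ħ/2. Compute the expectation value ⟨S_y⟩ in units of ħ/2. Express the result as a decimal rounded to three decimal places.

⟨σ_y⟩ = 2 Im(a* b)/(|a|²+|b|²) with a = -3, b = (1 - 2i).
a* b = (-3 + 6i), so ⟨σ_y⟩ = 12/14.
⟨S_y⟩ = (ħ/2)·⟨σ_y⟩.

0.857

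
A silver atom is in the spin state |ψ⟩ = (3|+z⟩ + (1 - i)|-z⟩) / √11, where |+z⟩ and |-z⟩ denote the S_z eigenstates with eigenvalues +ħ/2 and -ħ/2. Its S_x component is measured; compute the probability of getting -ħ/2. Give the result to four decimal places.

0.2273

|-x⟩ = (|+z⟩ - |-z⟩)/√2, so ⟨-x|ψ⟩ = (2 + i) / (√2·√11).
P = |2 + i|² / 22 = 5/22.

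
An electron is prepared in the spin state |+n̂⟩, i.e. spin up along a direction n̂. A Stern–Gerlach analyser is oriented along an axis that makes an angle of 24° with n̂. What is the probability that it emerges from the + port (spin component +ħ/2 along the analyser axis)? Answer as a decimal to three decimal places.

For spin-½, the probability of finding spin-up along an axis at angle θ to the initial spin direction is cos²(θ/2); spin-down is sin²(θ/2).
θ = 24°, so P = cos²(12°) ≈ 0.957.

0.957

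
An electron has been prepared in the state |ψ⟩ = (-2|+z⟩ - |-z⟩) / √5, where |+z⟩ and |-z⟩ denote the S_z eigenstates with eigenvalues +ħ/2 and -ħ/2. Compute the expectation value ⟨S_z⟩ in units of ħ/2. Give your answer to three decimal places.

0.600

⟨σ_z⟩ = |a|² - |b|² divided by |a|²+|b|², with a, b the |+z⟩, |-z⟩ amplitudes.
= (4 - 1)/5 = 3/5.
⟨S_z⟩ = (ħ/2)·⟨σ_z⟩.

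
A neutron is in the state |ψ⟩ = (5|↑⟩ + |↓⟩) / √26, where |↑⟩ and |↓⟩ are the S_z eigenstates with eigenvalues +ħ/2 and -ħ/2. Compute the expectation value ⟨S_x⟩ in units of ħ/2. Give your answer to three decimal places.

⟨σ_x⟩ = 2 Re(a* b)/(|a|²+|b|²) with a = 5, b = 1.
a* b = 5, so ⟨σ_x⟩ = 10/26.
⟨S_x⟩ = (ħ/2)·⟨σ_x⟩.

0.385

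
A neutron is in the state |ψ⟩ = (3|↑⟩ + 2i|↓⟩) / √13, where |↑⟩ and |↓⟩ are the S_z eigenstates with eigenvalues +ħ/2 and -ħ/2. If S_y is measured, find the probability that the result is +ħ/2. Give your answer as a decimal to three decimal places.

0.962

|+y⟩ = (|↑⟩ + i|↓⟩)/√2, so ⟨+y|ψ⟩ = (5) / (√2·√13).
P = |5|² / 26 = 25/26.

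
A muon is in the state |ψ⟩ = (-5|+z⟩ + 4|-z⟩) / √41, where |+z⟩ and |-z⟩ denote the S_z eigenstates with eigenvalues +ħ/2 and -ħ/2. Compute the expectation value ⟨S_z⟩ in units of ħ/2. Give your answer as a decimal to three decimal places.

⟨σ_z⟩ = |a|² - |b|² divided by |a|²+|b|², with a, b the |+z⟩, |-z⟩ amplitudes.
= (25 - 16)/41 = 9/41.
⟨S_z⟩ = (ħ/2)·⟨σ_z⟩.

0.220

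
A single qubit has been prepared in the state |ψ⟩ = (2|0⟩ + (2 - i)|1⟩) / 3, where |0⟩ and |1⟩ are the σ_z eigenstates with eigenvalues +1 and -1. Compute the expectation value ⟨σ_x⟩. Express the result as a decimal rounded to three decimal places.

⟨σ_x⟩ = 2 Re(a* b)/(|a|²+|b|²) with a = 2, b = (2 - i).
a* b = (4 - 2i), so ⟨σ_x⟩ = 8/9.

0.889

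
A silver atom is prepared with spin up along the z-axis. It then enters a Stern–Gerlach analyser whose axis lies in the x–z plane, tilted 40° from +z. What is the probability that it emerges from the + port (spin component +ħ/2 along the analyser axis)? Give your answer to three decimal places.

For spin-½, the probability of finding spin-up along an axis at angle θ to the initial spin direction is cos²(θ/2); spin-down is sin²(θ/2).
θ = 40°, so P = cos²(20°) ≈ 0.883.

0.883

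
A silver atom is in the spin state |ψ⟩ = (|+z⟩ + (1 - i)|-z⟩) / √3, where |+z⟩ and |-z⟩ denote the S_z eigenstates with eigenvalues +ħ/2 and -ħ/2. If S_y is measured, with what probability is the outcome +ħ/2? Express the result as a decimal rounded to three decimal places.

0.167

|+y⟩ = (|+z⟩ + i|-z⟩)/√2, so ⟨+y|ψ⟩ = (-i) / (√2·√3).
P = |-i|² / 6 = 1/6.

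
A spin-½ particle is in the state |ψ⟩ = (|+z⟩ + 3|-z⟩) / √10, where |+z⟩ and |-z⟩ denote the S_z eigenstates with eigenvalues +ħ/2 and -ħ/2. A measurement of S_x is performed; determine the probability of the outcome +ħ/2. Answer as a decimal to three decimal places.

0.800

|+x⟩ = (|+z⟩ + |-z⟩)/√2, so ⟨+x|ψ⟩ = (4) / (√2·√10).
P = |4|² / 20 = 16/20.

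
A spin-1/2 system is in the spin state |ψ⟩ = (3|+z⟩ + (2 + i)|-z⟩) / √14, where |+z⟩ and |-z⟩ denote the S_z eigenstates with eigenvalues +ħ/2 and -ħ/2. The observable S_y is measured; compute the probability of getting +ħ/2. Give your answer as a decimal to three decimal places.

0.714

|+y⟩ = (|+z⟩ + i|-z⟩)/√2, so ⟨+y|ψ⟩ = (4 - 2i) / (√2·√14).
P = |4 - 2i|² / 28 = 20/28.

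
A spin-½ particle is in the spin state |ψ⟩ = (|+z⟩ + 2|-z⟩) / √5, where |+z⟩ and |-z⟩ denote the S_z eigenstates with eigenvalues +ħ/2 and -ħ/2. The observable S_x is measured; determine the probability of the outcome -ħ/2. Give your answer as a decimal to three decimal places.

|-x⟩ = (|+z⟩ - |-z⟩)/√2, so ⟨-x|ψ⟩ = (-1) / (√2·√5).
P = |-1|² / 10 = 1/10.

0.100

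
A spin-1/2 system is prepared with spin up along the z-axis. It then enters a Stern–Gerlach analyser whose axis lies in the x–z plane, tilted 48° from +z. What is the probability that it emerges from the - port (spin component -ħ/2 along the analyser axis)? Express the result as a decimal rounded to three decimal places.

For spin-½, the probability of finding spin-up along an axis at angle θ to the initial spin direction is cos²(θ/2); spin-down is sin²(θ/2).
θ = 48°, so P = sin²(24°) ≈ 0.165.

0.165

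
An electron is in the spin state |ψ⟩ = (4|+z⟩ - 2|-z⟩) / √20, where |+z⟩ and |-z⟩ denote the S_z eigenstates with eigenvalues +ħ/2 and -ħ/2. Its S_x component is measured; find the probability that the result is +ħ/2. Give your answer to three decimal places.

0.100

|+x⟩ = (|+z⟩ + |-z⟩)/√2, so ⟨+x|ψ⟩ = (2) / (√2·√20).
P = |2|² / 40 = 4/40.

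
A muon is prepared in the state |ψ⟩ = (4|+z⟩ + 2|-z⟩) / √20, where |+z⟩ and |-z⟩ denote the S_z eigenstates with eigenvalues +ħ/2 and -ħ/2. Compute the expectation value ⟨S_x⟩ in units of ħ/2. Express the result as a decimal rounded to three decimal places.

⟨σ_x⟩ = 2 Re(a* b)/(|a|²+|b|²) with a = 4, b = 2.
a* b = 8, so ⟨σ_x⟩ = 16/20.
⟨S_x⟩ = (ħ/2)·⟨σ_x⟩.

0.800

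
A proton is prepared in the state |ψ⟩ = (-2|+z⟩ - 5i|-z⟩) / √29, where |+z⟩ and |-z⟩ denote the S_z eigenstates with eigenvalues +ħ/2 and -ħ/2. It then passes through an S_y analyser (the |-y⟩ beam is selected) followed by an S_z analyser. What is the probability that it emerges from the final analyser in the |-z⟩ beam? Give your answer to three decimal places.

0.078

First analyser (S_y): P(|-y⟩) = |⟨-y|ψ⟩|² = 9/58.
After stage 1 the state is |-y⟩; P(|-z⟩) = |⟨-z|-y⟩|² = 1/2.
Joint probability = 9/58 × 1/2 = 0.078.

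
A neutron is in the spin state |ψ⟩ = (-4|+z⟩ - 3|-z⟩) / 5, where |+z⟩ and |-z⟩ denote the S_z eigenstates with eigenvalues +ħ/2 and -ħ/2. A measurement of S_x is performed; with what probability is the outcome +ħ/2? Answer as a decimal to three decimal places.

|+x⟩ = (|+z⟩ + |-z⟩)/√2, so ⟨+x|ψ⟩ = (-7) / (√2·5).
P = |-7|² / 50 = 49/50.

0.980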